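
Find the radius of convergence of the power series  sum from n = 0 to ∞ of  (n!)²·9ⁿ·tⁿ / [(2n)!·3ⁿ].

Ratio test: |a_{n+1}/a_n| = (n+1)²/[(2n+1)·(2n+2)] · 9/3 → 3/4 as n → ∞.
Thus R = 1/(3/4) = 4/3.

R = 4/3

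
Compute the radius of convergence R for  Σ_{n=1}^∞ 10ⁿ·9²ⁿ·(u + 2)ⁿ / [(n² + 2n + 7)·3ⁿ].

R = 1/270

The ratio of consecutive coefficients is [(n² + 2n + 7)/((n+1)² + 2(n+1) + 7)] · 10·81/3 → 270.
Convergence for |u + 2| · 270 < 1, i.e. |u + 2| < 1/270. So R = 1/270.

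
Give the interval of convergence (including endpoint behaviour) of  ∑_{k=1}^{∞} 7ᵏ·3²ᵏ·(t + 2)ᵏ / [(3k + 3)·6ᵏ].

Ratio test: |a_{k+1}/a_k| = [(3k + 3)/(3(k+1) + 3)] · 7·9/6 → 21/2 as k → ∞.
Thus R = 1/(21/2) = 2/21.
Check t = -40/21: the terms behave like c/k; limit comparison with the harmonic series gives divergence.
When t = -44/21, an alternating series whose terms decrease to 0 in absolute value, so it converges by the Leibniz criterion.

[-44/21, -40/21)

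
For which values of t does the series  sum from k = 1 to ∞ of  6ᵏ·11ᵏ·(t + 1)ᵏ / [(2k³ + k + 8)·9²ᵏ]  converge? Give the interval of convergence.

[-49/22, 5/22]

Ratio test: |a_{k+1}/a_k| = [(2k³ + k + 8)/(2(k+1)³ + (k+1) + 8)] · 6·11/81 → 22/27 as k → ∞.
Thus R = 1/(22/27) = 27/22.
Check t = 5/22: absolute convergence follows by limit comparison with Σ 1/k³.
When t = -49/22, the series is dominated by a constant times Σ 1/k³, which converges (p = 3 > 1).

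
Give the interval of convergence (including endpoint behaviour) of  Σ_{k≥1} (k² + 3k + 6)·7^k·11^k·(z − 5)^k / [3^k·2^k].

(379/77, 391/77)

By the ratio test, |a_{k+1}/a_k| = [((k+1)² + 3(k+1) + 6)/(k² + 3k + 6)] · 7·11/(3·2) → 77/6.
Hence the series converges for |z − 5| < 1/(77/6) = 6/77, so the radius of convergence is 6/77.
When z = 391/77, the terms do not tend to 0, so the series diverges.
When z = 379/77, the terms have absolute value of order k², which does not tend to 0, so the series diverges by the divergence test.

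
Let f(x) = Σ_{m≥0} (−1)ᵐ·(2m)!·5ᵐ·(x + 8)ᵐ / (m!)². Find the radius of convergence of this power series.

R = 1/20

The ratio of consecutive coefficients is (2m+1)·(2m+2)/(m+1)² · 5 → 20.
Hence the series converges for |x + 8| < 1/(20) = 1/20, so the radius of convergence is 1/20.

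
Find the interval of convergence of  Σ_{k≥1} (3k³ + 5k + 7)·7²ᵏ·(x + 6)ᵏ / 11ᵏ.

(-305/49, -283/49)

Apply the ratio test: |a_{k+1}| / |a_k| = [(3(k+1)³ + 5(k+1) + 7)/(3k³ + 5k + 7)] · 49/11, which tends to 49/11 as k → ∞.
The series converges when 49/11 · |x + 6| < 1, giving R = 11/49.
Endpoint x = -283/49: the k-th term does not approach 0; divergence by the term test.
At x = -305/49: the terms have absolute value of order k³, which does not tend to 0, so the series diverges by the divergence test.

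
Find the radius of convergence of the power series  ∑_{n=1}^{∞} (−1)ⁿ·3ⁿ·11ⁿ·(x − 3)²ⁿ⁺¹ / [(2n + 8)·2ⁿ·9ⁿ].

R = √66/11

Ratio test: |a_{n+1}/a_n| = [(2n + 8)/(2(n+1) + 8)] · 3·11/(2·9) → 11/6 as n → ∞.
Writing y = (x − 3)², the series in y has radius 6/11, so |x − 3| < √(6/11) and R = √66/11.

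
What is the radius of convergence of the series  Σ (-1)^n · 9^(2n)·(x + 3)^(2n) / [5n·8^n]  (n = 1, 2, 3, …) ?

Ratio test: |a_{n+1}/a_n| = [5n/5(n+1)] · 81/8 → 81/8 as n → ∞.
Successive powers of (x + 3) differ by 2, so the series converges when |x + 3|² · 81/8 < 1, i.e. |x + 3| < √(8/81). So R = 2√2/9.

R = 2√2/9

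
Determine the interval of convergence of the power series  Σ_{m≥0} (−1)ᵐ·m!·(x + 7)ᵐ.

Ratio test: |a_{m+1}/a_m| = (m+1) → ∞ as m → ∞.
The ratio grows without bound, so the series diverges whenever (x + 7) ≠ 0; it converges only at x = -7. R = 0.

{-7}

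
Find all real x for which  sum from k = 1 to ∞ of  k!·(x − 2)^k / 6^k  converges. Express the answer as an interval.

{2}

Ratio test: |a_{k+1}/a_k| = (k+1) · 1/6 → ∞ as k → ∞.
Since the ratio → ∞, the series diverges for every x ≠ 2, and R = 0.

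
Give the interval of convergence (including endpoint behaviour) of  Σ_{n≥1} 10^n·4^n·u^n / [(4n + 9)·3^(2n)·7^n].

The ratio of consecutive coefficients is [(4n + 9)/(4(n+1) + 9)] · 10·4/(9·7) → 40/63.
The series converges when 40/63 · |u| < 1, giving R = 63/40.
Check u = 63/40: the terms behave like c/n; limit comparison with the harmonic series gives divergence.
At u = -63/40: convergence follows from the alternating series test (terms decrease monotonically to 0).

[-63/40, 63/40)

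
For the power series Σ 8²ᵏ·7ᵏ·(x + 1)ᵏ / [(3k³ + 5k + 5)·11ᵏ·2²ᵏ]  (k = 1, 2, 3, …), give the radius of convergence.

Apply the ratio test: |a_{k+1}| / |a_k| = [(3k³ + 5k + 5)/(3(k+1)³ + 5(k+1) + 5)] · 64·7/(11·4), which tends to 112/11 as k → ∞.
Thus R = 1/(112/11) = 11/112.

R = 11/112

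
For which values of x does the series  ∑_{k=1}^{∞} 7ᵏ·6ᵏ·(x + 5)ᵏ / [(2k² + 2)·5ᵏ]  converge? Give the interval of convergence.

By the ratio test, |a_{k+1}/a_k| = [(2k² + 2)/(2(k+1)² + 2)] · 7·6/5 → 42/5.
Hence the series converges for |x + 5| < 1/(42/5) = 5/42, so the radius of convergence is 5/42.
Check x = -205/42: absolute convergence follows by limit comparison with Σ 1/k².
Endpoint x = -215/42: absolute convergence follows by limit comparison with Σ 1/k².

[-215/42, -205/42]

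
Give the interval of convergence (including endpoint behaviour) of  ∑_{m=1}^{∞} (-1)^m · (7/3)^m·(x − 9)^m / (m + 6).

By the ratio test, |a_{m+1}/a_m| = [(m + 6)/((m+1) + 6)] · 7/3 → 7/3.
The series converges when 7/3 · |x − 9| < 1, giving R = 3/7.
When x = 66/7, an alternating series whose terms decrease to 0 in absolute value, so it converges by the Leibniz criterion.
At x = 60/7: the terms behave like c/m; limit comparison with the harmonic series gives divergence.

(60/7, 66/7]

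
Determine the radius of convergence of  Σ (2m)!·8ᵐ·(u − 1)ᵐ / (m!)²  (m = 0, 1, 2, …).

Ratio test: |a_{m+1}/a_m| = (2m+1)·(2m+2)/(m+1)² · 8 → 32 as m → ∞.
Thus R = 1/(32) = 1/32.

R = 1/32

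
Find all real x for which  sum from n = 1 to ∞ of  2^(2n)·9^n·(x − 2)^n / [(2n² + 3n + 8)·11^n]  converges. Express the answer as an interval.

[61/36, 83/36]

The ratio of consecutive coefficients is [(2n² + 3n + 8)/(2(n+1)² + 3(n+1) + 8)] · 4·9/11 → 36/11.
The series converges when 36/11 · |x − 2| < 1, giving R = 11/36.
Check x = 83/36: the series is dominated by a constant times Σ 1/n², which converges (p = 2 > 1).
When x = 61/36, absolute convergence follows by limit comparison with Σ 1/n².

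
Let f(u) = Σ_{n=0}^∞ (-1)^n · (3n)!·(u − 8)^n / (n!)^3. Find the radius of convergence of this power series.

R = 1/27

Apply the ratio test: |a_{n+1}| / |a_n| = (3n+1)·(3n+2)·(3n+3)/(n+1)³, which tends to 27 as n → ∞.
The series converges when 27 · |u − 8| < 1, giving R = 1/27.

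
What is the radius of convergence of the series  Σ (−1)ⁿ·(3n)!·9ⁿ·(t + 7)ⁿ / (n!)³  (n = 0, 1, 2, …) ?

By the ratio test, |a_{n+1}/a_n| = (3n+1)·(3n+2)·(3n+3)/(n+1)³ · 9 → 243.
Hence the series converges for |t + 7| < 1/(243) = 1/243, so the radius of convergence is 1/243.

R = 1/243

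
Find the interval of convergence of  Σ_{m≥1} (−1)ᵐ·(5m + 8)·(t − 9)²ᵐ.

(8, 10)

By the ratio test, |a_{m+1}/a_m| = (5(m+1) + 8)/(5m + 8) → 1.
Since the exponent of (t − 9) increases by 2 each term, convergence requires |t − 9|² < 1, hence R = 1.
Check t = 10: the terms have absolute value of order m, which does not tend to 0, so the series diverges by the divergence test.
At t = 8: the m-th term does not approach 0; divergence by the term test.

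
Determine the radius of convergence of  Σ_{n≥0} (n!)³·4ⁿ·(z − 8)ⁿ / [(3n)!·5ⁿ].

Apply the ratio test: |a_{n+1}| / |a_n| = (n+1)³/[(3n+1)·(3n+2)·(3n+3)] · 4/5, which tends to 4/135 as n → ∞.
Convergence for |z − 8| · 4/135 < 1, i.e. |z − 8| < 135/4. So R = 135/4.

R = 135/4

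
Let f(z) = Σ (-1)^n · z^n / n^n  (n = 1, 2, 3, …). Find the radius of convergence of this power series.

R = ∞

Applying the root test, |a_n|^(1/n) = 1/n → 0.
The limit is 0 for every z, so R = ∞.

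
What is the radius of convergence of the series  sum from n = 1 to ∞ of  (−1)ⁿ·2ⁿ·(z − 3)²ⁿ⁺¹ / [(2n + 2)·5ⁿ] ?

Apply the ratio test: |a_{n+1}| / |a_n| = [(2n + 2)/(2(n+1) + 2)] · 2/5, which tends to 2/5 as n → ∞.
Writing y = (z − 3)², the series in y has radius 5/2, so |z − 3| < √(5/2) and R = √10/2.

R = √10/2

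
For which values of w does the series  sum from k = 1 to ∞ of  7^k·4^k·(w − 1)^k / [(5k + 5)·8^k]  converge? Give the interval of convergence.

Ratio test: |a_{k+1}/a_k| = [(5k + 5)/(5(k+1) + 5)] · 7·4/8 → 7/2 as k → ∞.
Hence the series converges for |w − 1| < 1/(7/2) = 2/7, so the radius of convergence is 2/7.
Endpoint w = 9/7: the terms behave like c/k; limit comparison with the harmonic series gives divergence.
Endpoint w = 5/7: the terms alternate in sign and decrease monotonically to 0 in absolute value (size ~ c/k), so the alternating series test gives convergence.

[5/7, 9/7)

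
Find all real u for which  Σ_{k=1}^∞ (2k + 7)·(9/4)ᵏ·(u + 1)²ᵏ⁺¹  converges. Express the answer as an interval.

(-5/3, -1/3)

The ratio of consecutive coefficients is [(2(k+1) + 7)/(2k + 7)] · 9/4 → 9/4.
Since the exponent of (u + 1) increases by 2 each term, convergence requires |u + 1|² < 4/9, hence R = 2/3.
When u = -1/3, the k-th term does not approach 0; divergence by the term test.
At u = -5/3: the terms have absolute value of order k, which does not tend to 0, so the series diverges by the divergence test.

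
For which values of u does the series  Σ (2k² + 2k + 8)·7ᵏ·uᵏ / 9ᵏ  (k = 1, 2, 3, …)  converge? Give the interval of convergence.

(-9/7, 9/7)

The ratio of consecutive coefficients is [(2(k+1)² + 2(k+1) + 8)/(2k² + 2k + 8)] · 7/9 → 7/9.
Hence the series converges for |u| < 1/(7/9) = 9/7, so the radius of convergence is 9/7.
Endpoint u = 9/7: the k-th term does not approach 0; divergence by the term test.
When u = -9/7, the terms do not tend to 0, so the series diverges.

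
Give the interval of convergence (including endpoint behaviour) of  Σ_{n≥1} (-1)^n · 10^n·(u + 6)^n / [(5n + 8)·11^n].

(-71/10, -49/10]

The ratio of consecutive coefficients is [(5n + 8)/(5(n+1) + 8)] · 10/11 → 10/11.
Convergence for |u + 6| · 10/11 < 1, i.e. |u + 6| < 11/10. So R = 11/10.
Check u = -49/10: the terms alternate in sign and decrease monotonically to 0 in absolute value (size ~ c/n), so the alternating series test gives convergence.
Endpoint u = -71/10: the terms are asymptotic to a nonzero constant times 1/n, so the series diverges by limit comparison with Σ 1/n.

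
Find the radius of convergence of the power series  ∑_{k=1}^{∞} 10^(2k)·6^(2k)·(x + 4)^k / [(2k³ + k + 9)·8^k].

R = 1/450

Apply the ratio test: |a_{k+1}| / |a_k| = [(2k³ + k + 9)/(2(k+1)³ + (k+1) + 9)] · 100·36/8, which tends to 450 as k → ∞.
Hence the series converges for |x + 4| < 1/(450) = 1/450, so the radius of convergence is 1/450.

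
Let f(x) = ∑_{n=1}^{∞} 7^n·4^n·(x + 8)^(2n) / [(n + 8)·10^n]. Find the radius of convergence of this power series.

The ratio of consecutive coefficients is [(n + 8)/((n+1) + 8)] · 7·4/10 → 14/5.
Successive powers of (x + 8) differ by 2, so the series converges when |x + 8|² · 14/5 < 1, i.e. |x + 8| < √(5/14). So R = √70/14.

R = √70/14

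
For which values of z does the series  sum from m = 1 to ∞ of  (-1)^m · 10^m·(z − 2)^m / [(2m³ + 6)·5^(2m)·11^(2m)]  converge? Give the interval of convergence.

Apply the ratio test: |a_{m+1}| / |a_m| = [(2m³ + 6)/(2(m+1)³ + 6)] · 10/(25·121), which tends to 2/605 as m → ∞.
Hence the series converges for |z − 2| < 1/(2/605) = 605/2, so the radius of convergence is 605/2.
When z = 609/2, absolute convergence follows by limit comparison with Σ 1/m³.
Endpoint z = -601/2: the terms are on the order of 1/m³, so the series converges absolutely by comparison with the p-series (p = 3 > 1).

[-601/2, 609/2]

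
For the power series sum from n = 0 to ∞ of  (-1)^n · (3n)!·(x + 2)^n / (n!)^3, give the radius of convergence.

R = 1/27

Ratio test: |a_{n+1}/a_n| = (3n+1)·(3n+2)·(3n+3)/(n+1)³ → 27 as n → ∞.
Thus R = 1/(27) = 1/27.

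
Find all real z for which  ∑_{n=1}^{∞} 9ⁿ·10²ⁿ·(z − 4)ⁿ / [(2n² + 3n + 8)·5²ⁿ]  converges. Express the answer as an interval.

Ratio test: |a_{n+1}/a_n| = [(2n² + 3n + 8)/(2(n+1)² + 3(n+1) + 8)] · 9·100/25 → 36 as n → ∞.
Thus R = 1/(36) = 1/36.
When z = 145/36, the terms are on the order of 1/n², so the series converges absolutely by comparison with the p-series (p = 2 > 1).
At z = 143/36: absolute convergence follows by limit comparison with Σ 1/n².

[143/36, 145/36]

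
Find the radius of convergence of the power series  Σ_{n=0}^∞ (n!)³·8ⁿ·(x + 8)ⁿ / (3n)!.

By the ratio test, |a_{n+1}/a_n| = (n+1)³/[(3n+1)·(3n+2)·(3n+3)] · 8 → 8/27.
Thus R = 1/(8/27) = 27/8.

R = 27/8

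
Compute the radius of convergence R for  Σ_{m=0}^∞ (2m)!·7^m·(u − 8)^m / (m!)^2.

The ratio of consecutive coefficients is (2m+1)·(2m+2)/(m+1)² · 7 → 28.
The series converges when 28 · |u − 8| < 1, giving R = 1/28.

R = 1/28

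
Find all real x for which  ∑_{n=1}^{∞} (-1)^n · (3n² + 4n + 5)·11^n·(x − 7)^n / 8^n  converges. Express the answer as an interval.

The ratio of consecutive coefficients is [(3(n+1)² + 4(n+1) + 5)/(3n² + 4n + 5)] · 11/8 → 11/8.
Convergence for |x − 7| · 11/8 < 1, i.e. |x − 7| < 8/11. So R = 8/11.
Endpoint x = 85/11: the terms do not tend to 0, so the series diverges.
At x = 69/11: the terms do not tend to 0, so the series diverges.

(69/11, 85/11)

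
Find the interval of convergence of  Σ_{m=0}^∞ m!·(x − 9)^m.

The ratio of consecutive coefficients is (m+1) → ∞.
The ratio grows without bound, so the series diverges whenever (x − 9) ≠ 0; it converges only at x = 9. R = 0.

{9}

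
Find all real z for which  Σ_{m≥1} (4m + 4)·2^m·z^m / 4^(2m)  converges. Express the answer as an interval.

Apply the ratio test: |a_{m+1}| / |a_m| = [(4(m+1) + 4)/(4m + 4)] · 2/16, which tends to 1/8 as m → ∞.
Hence the series converges for |z| < 1/(1/8) = 8, so the radius of convergence is 8.
At z = 8: the terms have absolute value of order m, which does not tend to 0, so the series diverges by the divergence test.
Endpoint z = -8: the terms have absolute value of order m, which does not tend to 0, so the series diverges by the divergence test.

(-8, 8)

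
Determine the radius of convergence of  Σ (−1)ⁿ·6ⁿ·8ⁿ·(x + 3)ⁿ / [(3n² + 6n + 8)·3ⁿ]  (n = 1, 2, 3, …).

The ratio of consecutive coefficients is [(3n² + 6n + 8)/(3(n+1)² + 6(n+1) + 8)] · 6·8/3 → 16.
The series converges when 16 · |x + 3| < 1, giving R = 1/16.

R = 1/16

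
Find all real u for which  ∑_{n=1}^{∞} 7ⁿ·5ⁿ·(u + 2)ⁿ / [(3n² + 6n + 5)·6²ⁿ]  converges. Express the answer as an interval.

[-106/35, -34/35]

Ratio test: |a_{n+1}/a_n| = [(3n² + 6n + 5)/(3(n+1)² + 6(n+1) + 5)] · 7·5/36 → 35/36 as n → ∞.
Convergence for |u + 2| · 35/36 < 1, i.e. |u + 2| < 36/35. So R = 36/35.
Check u = -34/35: the series is dominated by a constant times Σ 1/n², which converges (p = 2 > 1).
At u = -106/35: the terms are on the order of 1/n², so the series converges absolutely by comparison with the p-series (p = 2 > 1).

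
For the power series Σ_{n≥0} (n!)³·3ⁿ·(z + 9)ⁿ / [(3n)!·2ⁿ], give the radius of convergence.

R = 18

By the ratio test, |a_{n+1}/a_n| = (n+1)³/[(3n+1)·(3n+2)·(3n+3)] · 3/2 → 1/18.
Convergence for |z + 9| · 1/18 < 1, i.e. |z + 9| < 18. So R = 18.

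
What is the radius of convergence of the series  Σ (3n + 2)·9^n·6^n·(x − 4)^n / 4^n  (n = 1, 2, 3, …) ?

By the ratio test, |a_{n+1}/a_n| = [(3(n+1) + 2)/(3n + 2)] · 9·6/4 → 27/2.
The series converges when 27/2 · |x − 4| < 1, giving R = 2/27.

R = 2/27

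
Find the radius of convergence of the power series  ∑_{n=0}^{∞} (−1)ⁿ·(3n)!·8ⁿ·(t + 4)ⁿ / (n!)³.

Apply the ratio test: |a_{n+1}| / |a_n| = (3n+1)·(3n+2)·(3n+3)/(n+1)³ · 8, which tends to 216 as n → ∞.
Convergence for |t + 4| · 216 < 1, i.e. |t + 4| < 1/216. So R = 1/216.

R = 1/216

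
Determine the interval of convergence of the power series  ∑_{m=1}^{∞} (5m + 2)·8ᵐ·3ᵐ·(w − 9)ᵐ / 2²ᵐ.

(53/6, 55/6)

By the ratio test, |a_{m+1}/a_m| = [(5(m+1) + 2)/(5m + 2)] · 8·3/4 → 6.
Convergence for |w − 9| · 6 < 1, i.e. |w − 9| < 1/6. So R = 1/6.
When w = 55/6, the m-th term does not approach 0; divergence by the term test.
At w = 53/6: the terms have absolute value of order m, which does not tend to 0, so the series diverges by the divergence test.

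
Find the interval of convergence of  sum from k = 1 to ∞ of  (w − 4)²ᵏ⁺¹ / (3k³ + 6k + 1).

[3, 5]

Apply the ratio test: |a_{k+1}| / |a_k| = (3k³ + 6k + 1)/(3(k+1)³ + 6(k+1) + 1), which tends to 1 as k → ∞.
Since the exponent of (w − 4) increases by 2 each term, convergence requires |w − 4|² < 1, hence R = 1.
At w = 5: absolute convergence follows by limit comparison with Σ 1/k³.
Endpoint w = 3: absolute convergence follows by limit comparison with Σ 1/k³.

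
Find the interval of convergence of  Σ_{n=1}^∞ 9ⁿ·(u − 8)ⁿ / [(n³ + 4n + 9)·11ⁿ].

[61/9, 83/9]

The ratio of consecutive coefficients is [(n³ + 4n + 9)/((n+1)³ + 4(n+1) + 9)] · 9/11 → 9/11.
Convergence for |u − 8| · 9/11 < 1, i.e. |u − 8| < 11/9. So R = 11/9.
At u = 83/9: the terms are on the order of 1/n³, so the series converges absolutely by comparison with the p-series (p = 3 > 1).
When u = 61/9, absolute convergence follows by limit comparison with Σ 1/n³.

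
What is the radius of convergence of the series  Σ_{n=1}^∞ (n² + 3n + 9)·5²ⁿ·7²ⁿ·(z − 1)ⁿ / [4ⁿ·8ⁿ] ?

R = 32/1225

Apply the ratio test: |a_{n+1}| / |a_n| = [((n+1)² + 3(n+1) + 9)/(n² + 3n + 9)] · 25·49/(4·8), which tends to 1225/32 as n → ∞.
Convergence for |z − 1| · 1225/32 < 1, i.e. |z − 1| < 32/1225. So R = 32/1225.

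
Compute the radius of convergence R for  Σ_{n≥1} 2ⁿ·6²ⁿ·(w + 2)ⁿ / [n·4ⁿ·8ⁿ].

By the ratio test, |a_{n+1}/a_n| = [n/(n+1)] · 2·36/(4·8) → 9/4.
The series converges when 9/4 · |w + 2| < 1, giving R = 4/9.

R = 4/9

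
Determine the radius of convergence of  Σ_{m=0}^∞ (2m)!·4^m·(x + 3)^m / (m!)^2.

By the ratio test, |a_{m+1}/a_m| = (2m+1)·(2m+2)/(m+1)² · 4 → 16.
Convergence for |x + 3| · 16 < 1, i.e. |x + 3| < 1/16. So R = 1/16.

R = 1/16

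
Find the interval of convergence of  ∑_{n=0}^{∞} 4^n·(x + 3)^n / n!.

The ratio of consecutive coefficients is 4 · 1/(n+1) → 0.
Since the limit is 0 < 1 for every x, the series converges on all of ℝ and R = ∞.

(−∞, ∞)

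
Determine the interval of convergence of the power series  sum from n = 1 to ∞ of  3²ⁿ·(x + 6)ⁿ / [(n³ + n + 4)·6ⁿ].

[-20/3, -16/3]

The ratio of consecutive coefficients is [(n³ + n + 4)/((n+1)³ + (n+1) + 4)] · 9/6 → 3/2.
Thus R = 1/(3/2) = 2/3.
At x = -16/3: the terms are on the order of 1/n³, so the series converges absolutely by comparison with the p-series (p = 3 > 1).
At x = -20/3: the series is dominated by a constant times Σ 1/n³, which converges (p = 3 > 1).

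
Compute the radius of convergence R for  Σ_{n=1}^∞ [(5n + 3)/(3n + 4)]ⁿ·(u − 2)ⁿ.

Applying the root test, |a_n|^(1/n) = (5n + 3)/(3n + 4) → 5/3.
The series converges when 5/3 · |u − 2| < 1, giving R = 3/5.

R = 3/5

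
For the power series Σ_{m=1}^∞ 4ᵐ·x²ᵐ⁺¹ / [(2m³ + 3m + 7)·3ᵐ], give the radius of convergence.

R = √3/2

Ratio test: |a_{m+1}/a_m| = [(2m³ + 3m + 7)/(2(m+1)³ + 3(m+1) + 7)] · 4/3 → 4/3 as m → ∞.
Successive powers of x differ by 2, so the series converges when |x|² · 4/3 < 1, i.e. |x| < √(3/4). So R = √3/2.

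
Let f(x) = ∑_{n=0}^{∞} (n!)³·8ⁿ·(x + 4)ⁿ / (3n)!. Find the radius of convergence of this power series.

The ratio of consecutive coefficients is (n+1)³/[(3n+1)·(3n+2)·(3n+3)] · 8 → 8/27.
Hence the series converges for |x + 4| < 1/(8/27) = 27/8, so the radius of convergence is 27/8.

R = 27/8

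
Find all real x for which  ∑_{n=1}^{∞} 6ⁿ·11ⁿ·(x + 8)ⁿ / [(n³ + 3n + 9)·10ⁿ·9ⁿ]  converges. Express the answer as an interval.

[-103/11, -73/11]

Ratio test: |a_{n+1}/a_n| = [(n³ + 3n + 9)/((n+1)³ + 3(n+1) + 9)] · 6·11/(10·9) → 11/15 as n → ∞.
The series converges when 11/15 · |x + 8| < 1, giving R = 15/11.
When x = -73/11, the terms are on the order of 1/n³, so the series converges absolutely by comparison with the p-series (p = 3 > 1).
At x = -103/11: the terms are on the order of 1/n³, so the series converges absolutely by comparison with the p-series (p = 3 > 1).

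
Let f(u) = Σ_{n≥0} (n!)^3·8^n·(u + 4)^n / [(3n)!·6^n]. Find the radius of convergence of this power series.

R = 81/4

Apply the ratio test: |a_{n+1}| / |a_n| = (n+1)³/[(3n+1)·(3n+2)·(3n+3)] · 8/6, which tends to 4/81 as n → ∞.
Hence the series converges for |u + 4| < 1/(4/81) = 81/4, so the radius of convergence is 81/4.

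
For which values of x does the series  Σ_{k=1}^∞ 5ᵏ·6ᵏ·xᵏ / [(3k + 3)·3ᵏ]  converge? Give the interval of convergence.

[-1/10, 1/10)

Apply the ratio test: |a_{k+1}| / |a_k| = [(3k + 3)/(3(k+1) + 3)] · 5·6/3, which tends to 10 as k → ∞.
Hence the series converges for |x| < 1/(10) = 1/10, so the radius of convergence is 1/10.
When x = 1/10, the terms behave like c/k; limit comparison with the harmonic series gives divergence.
When x = -1/10, the terms alternate in sign and decrease monotonically to 0 in absolute value (size ~ c/k), so the alternating series test gives convergence.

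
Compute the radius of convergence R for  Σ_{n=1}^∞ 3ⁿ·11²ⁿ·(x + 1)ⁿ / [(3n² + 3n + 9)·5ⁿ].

By the ratio test, |a_{n+1}/a_n| = [(3n² + 3n + 9)/(3(n+1)² + 3(n+1) + 9)] · 3·121/5 → 363/5.
Convergence for |x + 1| · 363/5 < 1, i.e. |x + 1| < 5/363. So R = 5/363.

R = 5/363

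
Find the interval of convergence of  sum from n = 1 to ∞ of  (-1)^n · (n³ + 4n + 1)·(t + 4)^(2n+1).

The ratio of consecutive coefficients is ((n+1)³ + 4(n+1) + 1)/(n³ + 4n + 1) → 1.
Successive powers of (t + 4) differ by 2, so the series converges when |t + 4|² · 1 < 1, i.e. |t + 4| < √(1) = 1. So R = 1.
Endpoint t = -3: the terms do not tend to 0, so the series diverges.
Check t = -5: the n-th term does not approach 0; divergence by the term test.

(-5, -3)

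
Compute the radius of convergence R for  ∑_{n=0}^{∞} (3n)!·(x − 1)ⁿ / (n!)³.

R = 1/27

Ratio test: |a_{n+1}/a_n| = (3n+1)·(3n+2)·(3n+3)/(n+1)³ → 27 as n → ∞.
Hence the series converges for |x − 1| < 1/(27) = 1/27, so the radius of convergence is 1/27.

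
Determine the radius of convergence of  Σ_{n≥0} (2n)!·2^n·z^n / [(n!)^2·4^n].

R = 1/2

Ratio test: |a_{n+1}/a_n| = (2n+1)·(2n+2)/(n+1)² · 2/4 → 2 as n → ∞.
The series converges when 2 · |z| < 1, giving R = 1/2.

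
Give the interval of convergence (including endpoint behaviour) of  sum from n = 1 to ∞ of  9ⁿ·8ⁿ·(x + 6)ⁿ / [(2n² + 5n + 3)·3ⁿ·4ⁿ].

Apply the ratio test: |a_{n+1}| / |a_n| = [(2n² + 5n + 3)/(2(n+1)² + 5(n+1) + 3)] · 9·8/(3·4), which tends to 6 as n → ∞.
Hence the series converges for |x + 6| < 1/(6) = 1/6, so the radius of convergence is 1/6.
Check x = -35/6: the terms are on the order of 1/n², so the series converges absolutely by comparison with the p-series (p = 2 > 1).
Check x = -37/6: absolute convergence follows by limit comparison with Σ 1/n².

[-37/6, -35/6]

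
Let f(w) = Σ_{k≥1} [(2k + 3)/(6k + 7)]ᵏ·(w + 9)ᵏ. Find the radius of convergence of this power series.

R = 3

Applying the root test, |a_k|^(1/k) = (2k + 3)/(6k + 7) → 1/3.
Thus R = 1/(1/3) = 3.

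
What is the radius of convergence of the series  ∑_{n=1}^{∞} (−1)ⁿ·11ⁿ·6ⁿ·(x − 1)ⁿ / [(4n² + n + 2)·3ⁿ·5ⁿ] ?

The ratio of consecutive coefficients is [(4n² + n + 2)/(4(n+1)² + (n+1) + 2)] · 11·6/(3·5) → 22/5.
Convergence for |x − 1| · 22/5 < 1, i.e. |x − 1| < 5/22. So R = 5/22.

R = 5/22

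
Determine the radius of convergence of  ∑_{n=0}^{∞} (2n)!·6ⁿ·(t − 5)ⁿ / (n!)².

R = 1/24

The ratio of consecutive coefficients is (2n+1)·(2n+2)/(n+1)² · 6 → 24.
Hence the series converges for |t − 5| < 1/(24) = 1/24, so the radius of convergence is 1/24.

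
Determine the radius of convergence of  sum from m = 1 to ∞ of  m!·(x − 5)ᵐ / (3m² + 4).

Ratio test: |a_{m+1}/a_m| = (m+1) · (3m² + 4)/(3(m+1)² + 4) → ∞ as m → ∞.
The terms grow without bound for any (x − 5) ≠ 0, so R = 0 (convergence only at x = 5).

R = 0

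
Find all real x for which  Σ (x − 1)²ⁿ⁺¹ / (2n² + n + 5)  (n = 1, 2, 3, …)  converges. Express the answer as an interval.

[0, 2]

By the ratio test, |a_{n+1}/a_n| = (2n² + n + 5)/(2(n+1)² + (n+1) + 5) → 1.
Successive powers of (x − 1) differ by 2, so the series converges when |x − 1|² · 1 < 1, i.e. |x − 1| < √(1) = 1. So R = 1.
At x = 2: the series is dominated by a constant times Σ 1/n², which converges (p = 2 > 1).
Check x = 0: absolute convergence follows by limit comparison with Σ 1/n².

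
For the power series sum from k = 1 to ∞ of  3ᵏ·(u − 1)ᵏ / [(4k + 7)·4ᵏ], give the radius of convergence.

Ratio test: |a_{k+1}/a_k| = [(4k + 7)/(4(k+1) + 7)] · 3/4 → 3/4 as k → ∞.
Hence the series converges for |u − 1| < 1/(3/4) = 4/3, so the radius of convergence is 4/3.

R = 4/3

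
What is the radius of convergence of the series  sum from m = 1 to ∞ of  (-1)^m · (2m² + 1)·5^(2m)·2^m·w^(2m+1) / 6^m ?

Ratio test: |a_{m+1}/a_m| = [(2(m+1)² + 1)/(2m² + 1)] · 25·2/6 → 25/3 as m → ∞.
Since the exponent of w increases by 2 each term, convergence requires |w|² < 3/25, hence R = √3/5.

R = √3/5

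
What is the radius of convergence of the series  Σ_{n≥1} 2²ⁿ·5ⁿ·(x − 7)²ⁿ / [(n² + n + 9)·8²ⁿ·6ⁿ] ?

R = 4√30/5

By the ratio test, |a_{n+1}/a_n| = [(n² + n + 9)/((n+1)² + (n+1) + 9)] · 4·5/(64·6) → 5/96.
Since the exponent of (x − 7) increases by 2 each term, convergence requires |x − 7|² < 96/5, hence R = 4√30/5.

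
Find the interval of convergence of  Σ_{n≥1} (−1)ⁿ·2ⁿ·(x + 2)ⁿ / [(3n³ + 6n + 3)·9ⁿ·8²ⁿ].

Apply the ratio test: |a_{n+1}| / |a_n| = [(3n³ + 6n + 3)/(3(n+1)³ + 6(n+1) + 3)] · 2/(9·64), which tends to 1/288 as n → ∞.
Convergence for |x + 2| · 1/288 < 1, i.e. |x + 2| < 288. So R = 288.
Check x = 286: absolute convergence follows by limit comparison with Σ 1/n³.
When x = -290, the terms are on the order of 1/n³, so the series converges absolutely by comparison with the p-series (p = 3 > 1).

[-290, 286]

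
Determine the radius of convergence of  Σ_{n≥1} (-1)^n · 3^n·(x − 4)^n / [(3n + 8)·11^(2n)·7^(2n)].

The ratio of consecutive coefficients is [(3n + 8)/(3(n+1) + 8)] · 3/(121·49) → 3/5929.
Thus R = 1/(3/5929) = 5929/3.

R = 5929/3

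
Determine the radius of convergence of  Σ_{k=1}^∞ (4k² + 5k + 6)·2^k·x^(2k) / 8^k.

R = 2

Ratio test: |a_{k+1}/a_k| = [(4(k+1)² + 5(k+1) + 6)/(4k² + 5k + 6)] · 2/8 → 1/4 as k → ∞.
Writing y = x², the series in y has radius 4, so |x| < √(4) = 2 and R = 2.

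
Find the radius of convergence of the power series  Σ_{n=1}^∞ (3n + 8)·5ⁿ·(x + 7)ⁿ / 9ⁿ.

R = 9/5

Ratio test: |a_{n+1}/a_n| = [(3(n+1) + 8)/(3n + 8)] · 5/9 → 5/9 as n → ∞.
Thus R = 1/(5/9) = 9/5.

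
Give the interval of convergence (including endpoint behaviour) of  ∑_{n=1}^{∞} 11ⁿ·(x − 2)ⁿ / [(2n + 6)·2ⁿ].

Apply the ratio test: |a_{n+1}| / |a_n| = [(2n + 6)/(2(n+1) + 6)] · 11/2, which tends to 11/2 as n → ∞.
Convergence for |x − 2| · 11/2 < 1, i.e. |x − 2| < 2/11. So R = 2/11.
Check x = 24/11: the terms are asymptotic to a nonzero constant times 1/n, so the series diverges by limit comparison with Σ 1/n.
When x = 20/11, the terms alternate in sign and decrease monotonically to 0 in absolute value (size ~ c/n), so the alternating series test gives convergence.

[20/11, 24/11)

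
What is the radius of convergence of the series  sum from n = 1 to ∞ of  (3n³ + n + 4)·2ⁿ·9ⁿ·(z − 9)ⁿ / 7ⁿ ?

The ratio of consecutive coefficients is [(3(n+1)³ + (n+1) + 4)/(3n³ + n + 4)] · 2·9/7 → 18/7.
Hence the series converges for |z − 9| < 1/(18/7) = 7/18, so the radius of convergence is 7/18.

R = 7/18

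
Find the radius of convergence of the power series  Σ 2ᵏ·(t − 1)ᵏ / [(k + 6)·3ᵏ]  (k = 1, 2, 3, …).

R = 3/2

Ratio test: |a_{k+1}/a_k| = [(k + 6)/((k+1) + 6)] · 2/3 → 2/3 as k → ∞.
Hence the series converges for |t − 1| < 1/(2/3) = 3/2, so the radius of convergence is 3/2.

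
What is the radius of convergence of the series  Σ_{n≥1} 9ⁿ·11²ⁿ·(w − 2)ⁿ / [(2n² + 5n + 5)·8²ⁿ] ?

The ratio of consecutive coefficients is [(2n² + 5n + 5)/(2(n+1)² + 5(n+1) + 5)] · 9·121/64 → 1089/64.
The series converges when 1089/64 · |w − 2| < 1, giving R = 64/1089.

R = 64/1089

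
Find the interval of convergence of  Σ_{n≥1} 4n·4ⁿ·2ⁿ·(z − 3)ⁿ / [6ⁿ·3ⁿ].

(3/4, 21/4)

Ratio test: |a_{n+1}/a_n| = [4(n+1)/4n] · 4·2/(6·3) → 4/9 as n → ∞.
Hence the series converges for |z − 3| < 1/(4/9) = 9/4, so the radius of convergence is 9/4.
When z = 21/4, the terms do not tend to 0, so the series diverges.
Endpoint z = 3/4: the terms do not tend to 0, so the series diverges.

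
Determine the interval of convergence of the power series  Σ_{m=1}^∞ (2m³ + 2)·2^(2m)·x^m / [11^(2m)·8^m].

(-242, 242)

Ratio test: |a_{m+1}/a_m| = [(2(m+1)³ + 2)/(2m³ + 2)] · 4/(121·8) → 1/242 as m → ∞.
The series converges when 1/242 · |x| < 1, giving R = 242.
Check x = 242: the terms do not tend to 0, so the series diverges.
At x = -242: the terms do not tend to 0, so the series diverges.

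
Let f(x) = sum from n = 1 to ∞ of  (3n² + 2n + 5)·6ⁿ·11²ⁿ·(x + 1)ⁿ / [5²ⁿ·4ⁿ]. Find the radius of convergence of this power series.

R = 50/363

Apply the ratio test: |a_{n+1}| / |a_n| = [(3(n+1)² + 2(n+1) + 5)/(3n² + 2n + 5)] · 6·121/(25·4), which tends to 363/50 as n → ∞.
Hence the series converges for |x + 1| < 1/(363/50) = 50/363, so the radius of convergence is 50/363.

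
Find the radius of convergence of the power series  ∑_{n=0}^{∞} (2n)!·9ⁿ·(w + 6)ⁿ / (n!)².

R = 1/36

The ratio of consecutive coefficients is (2n+1)·(2n+2)/(n+1)² · 9 → 36.
Hence the series converges for |w + 6| < 1/(36) = 1/36, so the radius of convergence is 1/36.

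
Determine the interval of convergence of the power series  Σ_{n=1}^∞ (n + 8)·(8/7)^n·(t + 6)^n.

The ratio of consecutive coefficients is [((n+1) + 8)/(n + 8)] · 8/7 → 8/7.
Hence the series converges for |t + 6| < 1/(8/7) = 7/8, so the radius of convergence is 7/8.
Check t = -41/8: the n-th term does not approach 0; divergence by the term test.
When t = -55/8, the terms have absolute value of order n, which does not tend to 0, so the series diverges by the divergence test.

(-55/8, -41/8)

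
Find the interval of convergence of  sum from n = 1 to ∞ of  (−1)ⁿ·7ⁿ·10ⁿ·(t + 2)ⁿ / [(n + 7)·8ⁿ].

Apply the ratio test: |a_{n+1}| / |a_n| = [(n + 7)/((n+1) + 7)] · 7·10/8, which tends to 35/4 as n → ∞.
Thus R = 1/(35/4) = 4/35.
Endpoint t = -66/35: an alternating series whose terms decrease to 0 in absolute value, so it converges by the Leibniz criterion.
Endpoint t = -74/35: the terms are asymptotic to a nonzero constant times 1/n, so the series diverges by limit comparison with Σ 1/n.

(-74/35, -66/35]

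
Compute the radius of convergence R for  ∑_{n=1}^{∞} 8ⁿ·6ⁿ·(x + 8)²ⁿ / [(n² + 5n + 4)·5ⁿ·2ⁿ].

The ratio of consecutive coefficients is [(n² + 5n + 4)/((n+1)² + 5(n+1) + 4)] · 8·6/(5·2) → 24/5.
Successive powers of (x + 8) differ by 2, so the series converges when |x + 8|² · 24/5 < 1, i.e. |x + 8| < √(5/24). So R = √30/12.

R = √30/12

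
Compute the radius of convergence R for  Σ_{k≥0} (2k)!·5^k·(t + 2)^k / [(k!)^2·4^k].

By the ratio test, |a_{k+1}/a_k| = (2k+1)·(2k+2)/(k+1)² · 5/4 → 5.
Thus R = 1/(5) = 1/5.

R = 1/5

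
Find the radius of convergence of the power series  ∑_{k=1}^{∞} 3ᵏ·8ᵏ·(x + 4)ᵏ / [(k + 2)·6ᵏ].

Apply the ratio test: |a_{k+1}| / |a_k| = [(k + 2)/((k+1) + 2)] · 3·8/6, which tends to 4 as k → ∞.
Hence the series converges for |x + 4| < 1/(4) = 1/4, so the radius of convergence is 1/4.

R = 1/4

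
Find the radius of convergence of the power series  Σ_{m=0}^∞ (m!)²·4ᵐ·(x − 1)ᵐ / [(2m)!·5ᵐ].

R = 5

By the ratio test, |a_{m+1}/a_m| = (m+1)²/[(2m+1)·(2m+2)] · 4/5 → 1/5.
The series converges when 1/5 · |x − 1| < 1, giving R = 5.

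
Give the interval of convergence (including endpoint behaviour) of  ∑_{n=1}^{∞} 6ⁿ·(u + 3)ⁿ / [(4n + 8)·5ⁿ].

[-23/6, -13/6)

Apply the ratio test: |a_{n+1}| / |a_n| = [(4n + 8)/(4(n+1) + 8)] · 6/5, which tends to 6/5 as n → ∞.
Convergence for |u + 3| · 6/5 < 1, i.e. |u + 3| < 5/6. So R = 5/6.
When u = -13/6, comparison with the harmonic series Σ 1/n shows the series diverges.
At u = -23/6: an alternating series whose terms decrease to 0 in absolute value, so it converges by the Leibniz criterion.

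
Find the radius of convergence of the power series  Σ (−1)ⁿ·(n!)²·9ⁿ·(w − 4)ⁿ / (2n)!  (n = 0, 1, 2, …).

The ratio of consecutive coefficients is (n+1)²/[(2n+1)·(2n+2)] · 9 → 9/4.
Hence the series converges for |w − 4| < 1/(9/4) = 4/9, so the radius of convergence is 4/9.

R = 4/9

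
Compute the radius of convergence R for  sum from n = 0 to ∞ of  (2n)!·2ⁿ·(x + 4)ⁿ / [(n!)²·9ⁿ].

The ratio of consecutive coefficients is (2n+1)·(2n+2)/(n+1)² · 2/9 → 8/9.
Convergence for |x + 4| · 8/9 < 1, i.e. |x + 4| < 9/8. So R = 9/8.

R = 9/8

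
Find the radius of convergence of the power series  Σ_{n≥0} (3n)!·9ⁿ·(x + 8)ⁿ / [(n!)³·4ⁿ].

R = 4/243

Ratio test: |a_{n+1}/a_n| = (3n+1)·(3n+2)·(3n+3)/(n+1)³ · 9/4 → 243/4 as n → ∞.
Thus R = 1/(243/4) = 4/243.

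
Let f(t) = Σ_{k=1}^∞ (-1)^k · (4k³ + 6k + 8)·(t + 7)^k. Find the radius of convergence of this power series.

R = 1

Ratio test: |a_{k+1}/a_k| = (4(k+1)³ + 6(k+1) + 8)/(4k³ + 6k + 8) → 1 as k → ∞.
Convergence for |t + 7| < 1, so R = 1.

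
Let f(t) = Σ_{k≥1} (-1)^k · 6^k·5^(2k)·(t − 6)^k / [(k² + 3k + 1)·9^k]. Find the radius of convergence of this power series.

Apply the ratio test: |a_{k+1}| / |a_k| = [(k² + 3k + 1)/((k+1)² + 3(k+1) + 1)] · 6·25/9, which tends to 50/3 as k → ∞.
Convergence for |t − 6| · 50/3 < 1, i.e. |t − 6| < 3/50. So R = 3/50.

R = 3/50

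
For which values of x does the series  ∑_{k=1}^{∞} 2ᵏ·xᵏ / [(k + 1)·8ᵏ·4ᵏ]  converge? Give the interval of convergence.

By the ratio test, |a_{k+1}/a_k| = [(k + 1)/((k+1) + 1)] · 2/(8·4) → 1/16.
The series converges when 1/16 · |x| < 1, giving R = 16.
When x = 16, comparison with the harmonic series Σ 1/k shows the series diverges.
When x = -16, convergence follows from the alternating series test (terms decrease monotonically to 0).

[-16, 16)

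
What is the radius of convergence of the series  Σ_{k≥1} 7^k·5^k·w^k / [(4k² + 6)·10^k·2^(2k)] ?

By the ratio test, |a_{k+1}/a_k| = [(4k² + 6)/(4(k+1)² + 6)] · 7·5/(10·4) → 7/8.
Convergence for |w| · 7/8 < 1, i.e. |w| < 8/7. So R = 8/7.

R = 8/7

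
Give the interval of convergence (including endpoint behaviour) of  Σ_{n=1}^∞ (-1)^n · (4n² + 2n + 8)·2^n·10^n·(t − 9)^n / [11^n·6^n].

Apply the ratio test: |a_{n+1}| / |a_n| = [(4(n+1)² + 2(n+1) + 8)/(4n² + 2n + 8)] · 2·10/(11·6), which tends to 10/33 as n → ∞.
Thus R = 1/(10/33) = 33/10.
Endpoint t = 123/10: the terms do not tend to 0, so the series diverges.
When t = 57/10, the n-th term does not approach 0; divergence by the term test.

(57/10, 123/10)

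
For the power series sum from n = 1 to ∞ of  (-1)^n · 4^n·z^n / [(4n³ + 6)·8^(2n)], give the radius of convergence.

The ratio of consecutive coefficients is [(4n³ + 6)/(4(n+1)³ + 6)] · 4/64 → 1/16.
Convergence for |z| · 1/16 < 1, i.e. |z| < 16. So R = 16.

R = 16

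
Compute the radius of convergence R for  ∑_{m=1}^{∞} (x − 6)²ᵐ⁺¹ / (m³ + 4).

R = 1

The ratio of consecutive coefficients is (m³ + 4)/((m+1)³ + 4) → 1.
Writing y = (x − 6)², the series in y has radius 1, so |x − 6| < √(1) = 1 and R = 1.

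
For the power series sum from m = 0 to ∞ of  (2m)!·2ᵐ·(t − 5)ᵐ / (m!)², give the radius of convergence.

Ratio test: |a_{m+1}/a_m| = (2m+1)·(2m+2)/(m+1)² · 2 → 8 as m → ∞.
Hence the series converges for |t − 5| < 1/(8) = 1/8, so the radius of convergence is 1/8.

R = 1/8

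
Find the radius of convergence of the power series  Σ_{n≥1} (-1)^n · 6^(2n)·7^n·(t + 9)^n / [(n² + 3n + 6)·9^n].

The ratio of consecutive coefficients is [(n² + 3n + 6)/((n+1)² + 3(n+1) + 6)] · 36·7/9 → 28.
Thus R = 1/(28) = 1/28.

R = 1/28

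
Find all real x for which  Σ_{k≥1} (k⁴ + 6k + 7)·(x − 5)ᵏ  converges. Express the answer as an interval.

(4, 6)

The ratio of consecutive coefficients is ((k+1)⁴ + 6(k+1) + 7)/(k⁴ + 6k + 7) → 1.
Convergence for |x − 5| < 1, so R = 1.
When x = 6, the terms do not tend to 0, so the series diverges.
At x = 4: the terms do not tend to 0, so the series diverges.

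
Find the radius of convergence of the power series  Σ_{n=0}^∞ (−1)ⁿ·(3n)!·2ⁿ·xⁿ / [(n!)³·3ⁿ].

R = 1/18

By the ratio test, |a_{n+1}/a_n| = (3n+1)·(3n+2)·(3n+3)/(n+1)³ · 2/3 → 18.
The series converges when 18 · |x| < 1, giving R = 1/18.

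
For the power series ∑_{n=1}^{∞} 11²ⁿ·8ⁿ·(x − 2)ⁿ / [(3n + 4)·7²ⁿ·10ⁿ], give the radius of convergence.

The ratio of consecutive coefficients is [(3n + 4)/(3(n+1) + 4)] · 121·8/(49·10) → 484/245.
Thus R = 1/(484/245) = 245/484.

R = 245/484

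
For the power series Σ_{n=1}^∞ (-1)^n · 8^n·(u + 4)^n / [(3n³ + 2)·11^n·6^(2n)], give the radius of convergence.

Ratio test: |a_{n+1}/a_n| = [(3n³ + 2)/(3(n+1)³ + 2)] · 8/(11·36) → 2/99 as n → ∞.
Thus R = 1/(2/99) = 99/2.

R = 99/2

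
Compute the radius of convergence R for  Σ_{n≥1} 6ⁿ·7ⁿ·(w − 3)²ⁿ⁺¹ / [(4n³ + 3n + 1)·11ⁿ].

R = √462/42

By the ratio test, |a_{n+1}/a_n| = [(4n³ + 3n + 1)/(4(n+1)³ + 3(n+1) + 1)] · 6·7/11 → 42/11.
Writing y = (w − 3)², the series in y has radius 11/42, so |w − 3| < √(11/42) and R = √462/42.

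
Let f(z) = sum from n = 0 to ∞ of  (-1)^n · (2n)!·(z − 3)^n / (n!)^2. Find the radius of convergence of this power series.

R = 1/4

By the ratio test, |a_{n+1}/a_n| = (2n+1)·(2n+2)/(n+1)² → 4.
Thus R = 1/(4) = 1/4.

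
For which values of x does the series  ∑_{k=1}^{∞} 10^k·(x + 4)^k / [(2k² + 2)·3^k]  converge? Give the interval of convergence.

[-43/10, -37/10]

Apply the ratio test: |a_{k+1}| / |a_k| = [(2k² + 2)/(2(k+1)² + 2)] · 10/3, which tends to 10/3 as k → ∞.
Convergence for |x + 4| · 10/3 < 1, i.e. |x + 4| < 3/10. So R = 3/10.
Endpoint x = -37/10: absolute convergence follows by limit comparison with Σ 1/k².
At x = -43/10: the series is dominated by a constant times Σ 1/k², which converges (p = 2 > 1).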